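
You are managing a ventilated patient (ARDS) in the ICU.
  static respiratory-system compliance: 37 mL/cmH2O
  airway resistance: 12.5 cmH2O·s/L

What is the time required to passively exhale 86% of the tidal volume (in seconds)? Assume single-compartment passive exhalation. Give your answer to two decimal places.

τ = R × C = 12.5 × 37 mL/cmH2O = 12.5 × 0.037 L/cmH2O = 0.4625 s.
Exhaled fraction f = 1 − e^(−t/τ) → t = −τ·ln(1 − f) = −0.4625·ln(0.14) = 0.9093 s.

0.91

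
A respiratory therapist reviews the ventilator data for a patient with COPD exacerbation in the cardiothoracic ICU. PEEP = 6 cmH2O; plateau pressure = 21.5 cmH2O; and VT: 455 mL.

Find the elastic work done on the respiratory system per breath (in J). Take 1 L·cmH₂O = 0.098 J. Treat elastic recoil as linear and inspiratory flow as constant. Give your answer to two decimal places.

0.35

Elastic work ≈ ½ × (Pplat − PEEP) × Vt = 0.5 × (21.5 − 6) × 0.455 L = 0.5 × 15.5 × 0.455 = 3.526 L·cmH2O.
× 0.098 J/(L·cmH2O) → 0.3455 J.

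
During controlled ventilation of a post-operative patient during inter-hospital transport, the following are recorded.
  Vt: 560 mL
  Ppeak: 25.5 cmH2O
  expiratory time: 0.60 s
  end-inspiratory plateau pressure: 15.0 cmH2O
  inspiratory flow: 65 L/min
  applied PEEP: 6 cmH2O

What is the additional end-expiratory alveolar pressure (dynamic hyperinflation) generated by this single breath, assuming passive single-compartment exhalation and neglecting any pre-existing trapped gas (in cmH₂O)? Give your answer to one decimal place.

Flow: 65 L/min ÷ 60 = 1.0833 L/s.
R = (PIP − Pplat)/V̇ = (25.5 − 15.0) / 1.0833 = 10.5/1.0833 = 9.693 cmH2O·s/L.
C = Vt/(Pplat − PEEP) = 560.0 / (15.0 − 6) = 560.0/9.0 = 62.222 mL/cmH2O.
τ = R × C = 9.693 × 0.06222 L/cmH2O = 0.6031 s.
Fraction remaining = e^(−Te/τ) = e^(−0.60/0.6031) = 0.3698; trapped volume = 560.0 × 0.3698 = 207.09 mL.
Additional alveolar pressure from trapping ≈ V_trapped / C = 207.09 / 62.222 = 3.328 cmH2O.

3.3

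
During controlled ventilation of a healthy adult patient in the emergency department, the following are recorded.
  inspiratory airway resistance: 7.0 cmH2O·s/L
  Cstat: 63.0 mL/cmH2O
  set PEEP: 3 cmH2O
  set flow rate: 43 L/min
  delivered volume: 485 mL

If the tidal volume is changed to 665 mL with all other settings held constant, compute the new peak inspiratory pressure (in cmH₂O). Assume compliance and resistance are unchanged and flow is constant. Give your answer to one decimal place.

18.6

Flow: 43 L/min ÷ 60 = 0.7167 L/s.
PIP = Vt/C + R·V̇ + PEEP (constant-flow equation of motion).
Only the elastic term changes: ΔPIP = ΔVt / C = (665 − 485) / 63.0 = 2.857 cmH2O.
Original PIP = 485/63.0 + 7.0×0.7167 + 3 = 15.715 cmH2O; new PIP = 15.715 + (2.857) = 18.572 cmH2O.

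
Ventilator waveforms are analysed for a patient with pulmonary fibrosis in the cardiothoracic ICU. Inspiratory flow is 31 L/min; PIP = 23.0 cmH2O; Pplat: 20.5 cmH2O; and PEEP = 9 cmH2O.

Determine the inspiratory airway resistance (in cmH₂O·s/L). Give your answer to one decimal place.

Flow: 31 L/min ÷ 60 = 0.5167 L/s.
Raw = (PIP − Pplat) / flow = (23.0 − 20.5) / 0.5167 = 2.5 / 0.5167 = 4.838 cmH2O·s/L.

4.8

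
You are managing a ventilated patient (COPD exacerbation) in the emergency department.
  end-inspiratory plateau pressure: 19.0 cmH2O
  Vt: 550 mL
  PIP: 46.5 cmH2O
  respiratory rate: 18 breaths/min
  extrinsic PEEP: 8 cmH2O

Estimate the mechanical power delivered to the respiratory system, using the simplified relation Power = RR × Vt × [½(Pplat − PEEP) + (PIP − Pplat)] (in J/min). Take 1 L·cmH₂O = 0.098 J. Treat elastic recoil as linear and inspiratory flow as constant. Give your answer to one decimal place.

32.0

Per-breath work = Vt × [½(Pplat−PEEP) + (PIP−Pplat)] = 0.550 × [0.5×11.0 + 27.5] = 0.550 × 33.0 = 18.15 L·cmH2O.
Power = 18 × 18.15 = 326.7 L·cmH2O/min.
× 0.098 J/(L·cmH2O) → 32.017 J/min.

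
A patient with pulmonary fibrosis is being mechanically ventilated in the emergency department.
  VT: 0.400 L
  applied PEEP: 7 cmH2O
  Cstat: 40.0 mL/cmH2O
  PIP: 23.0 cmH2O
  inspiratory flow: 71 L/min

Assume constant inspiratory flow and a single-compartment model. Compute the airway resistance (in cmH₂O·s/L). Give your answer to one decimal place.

Flow: 71 L/min ÷ 60 = 1.1833 L/s.
Equation of motion (constant flow): PIP = Vt/C + R·V̇ + PEEP.
R·V̇ = PIP − Vt/C − PEEP = 23.0 − 400/40.0 − 7 = 23.0 − 10.0 − 7 = 6.0 cmH2O.
R = 6.0 / 1.1833 = 5.071 cmH2O·s/L.

5.1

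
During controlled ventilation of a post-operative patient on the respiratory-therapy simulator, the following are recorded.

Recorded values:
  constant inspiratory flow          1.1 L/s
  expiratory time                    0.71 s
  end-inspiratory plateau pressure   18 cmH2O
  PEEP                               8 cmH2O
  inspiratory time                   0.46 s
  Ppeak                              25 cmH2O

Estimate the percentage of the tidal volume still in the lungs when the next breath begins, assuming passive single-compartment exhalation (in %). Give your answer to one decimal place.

11.0

Vt = flow × Ti = 1.1 L/s × 0.46 s × 1000 mL/L = 506.0 mL.
R = (PIP − Pplat)/V̇ = (25 − 18) / 1.1 = 7.0/1.1 = 6.364 cmH2O·s/L.
C = Vt/(Pplat − PEEP) = 506.0 / (18 − 8) = 506.0/10.0 = 50.6 mL/cmH2O.
τ = R × C = 6.364 × 0.0506 L/cmH2O = 0.322 s.
Fraction remaining at end-expiration = e^(−Te/τ) = e^(−0.71/0.322) = 0.1103 → 11.03%.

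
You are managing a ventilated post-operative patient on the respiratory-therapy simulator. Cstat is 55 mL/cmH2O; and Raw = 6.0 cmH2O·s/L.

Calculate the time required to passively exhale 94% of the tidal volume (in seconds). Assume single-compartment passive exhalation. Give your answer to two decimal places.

τ = R × C = 6.0 × 55 mL/cmH2O = 6.0 × 0.055 L/cmH2O = 0.33 s.
Exhaled fraction f = 1 − e^(−t/τ) → t = −τ·ln(1 − f) = −0.33·ln(0.06) = 0.9284 s.

0.93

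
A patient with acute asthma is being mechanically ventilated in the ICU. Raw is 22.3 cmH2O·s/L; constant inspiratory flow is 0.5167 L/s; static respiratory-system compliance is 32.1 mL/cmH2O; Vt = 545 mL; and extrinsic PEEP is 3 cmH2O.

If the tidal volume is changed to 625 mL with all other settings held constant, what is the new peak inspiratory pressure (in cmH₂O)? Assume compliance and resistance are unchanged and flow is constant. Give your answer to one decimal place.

PIP = Vt/C + R·V̇ + PEEP (constant-flow equation of motion).
Only the elastic term changes: ΔPIP = ΔVt / C = (625 − 545) / 32.1 = 2.492 cmH2O.
Original PIP = 545/32.1 + 22.3×0.5167 + 3 = 31.501 cmH2O; new PIP = 31.501 + (2.492) = 33.993 cmH2O.

34.0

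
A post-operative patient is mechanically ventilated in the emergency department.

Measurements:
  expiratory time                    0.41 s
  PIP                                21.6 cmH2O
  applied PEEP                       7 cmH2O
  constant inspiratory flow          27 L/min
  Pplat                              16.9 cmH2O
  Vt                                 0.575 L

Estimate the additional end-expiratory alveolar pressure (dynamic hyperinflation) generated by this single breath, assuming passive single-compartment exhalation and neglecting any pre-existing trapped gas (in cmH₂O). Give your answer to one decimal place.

5.0

Flow: 27 L/min ÷ 60 = 0.45 L/s.
R = (PIP − Pplat)/V̇ = (21.6 − 16.9) / 0.45 = 4.7/0.45 = 10.444 cmH2O·s/L.
C = Vt/(Pplat − PEEP) = 575.0 / (16.9 − 7) = 575.0/9.9 = 58.081 mL/cmH2O.
τ = R × C = 10.444 × 0.05808 L/cmH2O = 0.6066 s.
Fraction remaining = e^(−Te/τ) = e^(−0.41/0.6066) = 0.5087; trapped volume = 575.0 × 0.5087 = 292.5 mL.
Additional alveolar pressure from trapping ≈ V_trapped / C = 292.5 / 58.081 = 5.036 cmH2O.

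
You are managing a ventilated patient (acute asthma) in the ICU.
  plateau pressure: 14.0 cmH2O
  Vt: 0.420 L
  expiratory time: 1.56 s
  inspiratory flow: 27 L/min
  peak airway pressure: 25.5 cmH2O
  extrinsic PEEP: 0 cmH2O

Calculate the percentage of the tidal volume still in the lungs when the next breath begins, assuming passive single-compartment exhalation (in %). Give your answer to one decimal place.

13.1

Flow: 27 L/min ÷ 60 = 0.45 L/s.
R = (PIP − Pplat)/V̇ = (25.5 − 14.0) / 0.45 = 11.5/0.45 = 25.556 cmH2O·s/L.
C = Vt/(Pplat − PEEP) = 420.0 / (14.0 − 0) = 420.0/14.0 = 30.0 mL/cmH2O.
τ = R × C = 25.556 × 0.03 L/cmH2O = 0.7667 s.
Fraction remaining at end-expiration = e^(−Te/τ) = e^(−1.56/0.7667) = 0.1307 → 13.07%.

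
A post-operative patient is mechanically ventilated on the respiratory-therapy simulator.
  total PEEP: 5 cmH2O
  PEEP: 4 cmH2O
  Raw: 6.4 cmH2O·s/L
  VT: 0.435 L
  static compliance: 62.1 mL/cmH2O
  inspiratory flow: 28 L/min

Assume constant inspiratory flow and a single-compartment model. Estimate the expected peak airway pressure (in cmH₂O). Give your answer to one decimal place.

15.0

Flow: 28 L/min ÷ 60 = 0.4667 L/s.
Total PEEP = 5 cmH2O (set 4 + intrinsic 1); this is the baseline alveolar pressure.
Equation of motion (constant flow): PIP = Vt/C + R·V̇ + PEEP.
PIP = 435/62.1 + 6.4×0.4667 + 5 = 7.005 + 2.987 + 5 = 14.992 cmH2O.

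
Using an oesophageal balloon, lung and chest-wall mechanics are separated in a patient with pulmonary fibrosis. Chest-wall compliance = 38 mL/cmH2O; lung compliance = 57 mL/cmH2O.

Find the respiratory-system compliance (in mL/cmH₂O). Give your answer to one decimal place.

Lung and chest wall are elastances in series: 1/Crs = 1/CL + 1/Ccw.
1/Crs = 1/57 + 1/38 = 0.04386.
Crs = 22.8 mL/cmH2O.

22.8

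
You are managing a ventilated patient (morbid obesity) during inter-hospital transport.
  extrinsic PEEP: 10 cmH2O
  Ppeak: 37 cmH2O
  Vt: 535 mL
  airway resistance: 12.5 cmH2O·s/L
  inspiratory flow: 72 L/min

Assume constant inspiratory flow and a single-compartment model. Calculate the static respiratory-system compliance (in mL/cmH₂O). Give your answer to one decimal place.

44.6

Flow: 72 L/min ÷ 60 = 1.2 L/s.
Equation of motion (constant flow): PIP = Vt/C + R·V̇ + PEEP.
Vt/C = PIP − R·V̇ − PEEP = 37 − 12.5×1.2 − 10 = 37 − 15.0 − 10 = 12.0 cmH2O.
C = Vt / 12.0 = 535 / 12.0 = 44.583 mL/cmH2O.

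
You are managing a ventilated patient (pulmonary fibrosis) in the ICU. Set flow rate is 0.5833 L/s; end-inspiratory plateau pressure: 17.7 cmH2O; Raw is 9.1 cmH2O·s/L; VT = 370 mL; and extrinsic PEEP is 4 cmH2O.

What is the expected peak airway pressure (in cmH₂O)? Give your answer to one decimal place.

PIP = Pplat + Raw × flow = 17.7 + 9.1 × 0.5833 = 17.7 + 5.308 = 23.008 cmH2O.

23.0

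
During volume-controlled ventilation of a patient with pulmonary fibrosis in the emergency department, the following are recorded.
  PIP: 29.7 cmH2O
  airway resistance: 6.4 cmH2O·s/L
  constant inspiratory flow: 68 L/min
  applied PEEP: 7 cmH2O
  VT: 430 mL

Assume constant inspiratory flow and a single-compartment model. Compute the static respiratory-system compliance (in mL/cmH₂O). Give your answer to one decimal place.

Flow: 68 L/min ÷ 60 = 1.1333 L/s.
Equation of motion (constant flow): PIP = Vt/C + R·V̇ + PEEP.
Vt/C = PIP − R·V̇ − PEEP = 29.7 − 6.4×1.1333 − 7 = 29.7 − 7.253 − 7 = 15.447 cmH2O.
C = Vt / 15.447 = 430 / 15.447 = 27.837 mL/cmH2O.

27.8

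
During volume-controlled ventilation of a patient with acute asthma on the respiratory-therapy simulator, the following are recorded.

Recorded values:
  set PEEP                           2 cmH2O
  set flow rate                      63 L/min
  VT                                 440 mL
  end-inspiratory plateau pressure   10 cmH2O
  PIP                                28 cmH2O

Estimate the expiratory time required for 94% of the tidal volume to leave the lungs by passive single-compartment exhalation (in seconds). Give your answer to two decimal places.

Flow: 63 L/min ÷ 60 = 1.05 L/s.
R = (PIP − Pplat)/V̇ = (28 − 10) / 1.05 = 18.0/1.05 = 17.143 cmH2O·s/L.
C = Vt/(Pplat − PEEP) = 440.0 / (10 − 2) = 440.0/8.0 = 55.0 mL/cmH2O.
τ = R × C = 17.143 × 0.055 L/cmH2O = 0.9429 s.
t = −τ·ln(1 − 0.94) = −0.9429·ln(0.06) = 2.653 s.

2.65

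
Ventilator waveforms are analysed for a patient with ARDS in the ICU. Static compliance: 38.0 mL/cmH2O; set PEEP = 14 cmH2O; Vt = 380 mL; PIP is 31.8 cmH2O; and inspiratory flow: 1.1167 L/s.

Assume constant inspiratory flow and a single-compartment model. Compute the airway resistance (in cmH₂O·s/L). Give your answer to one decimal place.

Equation of motion (constant flow): PIP = Vt/C + R·V̇ + PEEP.
R·V̇ = PIP − Vt/C − PEEP = 31.8 − 380/38.0 − 14 = 31.8 − 10.0 − 14 = 7.8 cmH2O.
R = 7.8 / 1.1167 = 6.985 cmH2O·s/L.

7.0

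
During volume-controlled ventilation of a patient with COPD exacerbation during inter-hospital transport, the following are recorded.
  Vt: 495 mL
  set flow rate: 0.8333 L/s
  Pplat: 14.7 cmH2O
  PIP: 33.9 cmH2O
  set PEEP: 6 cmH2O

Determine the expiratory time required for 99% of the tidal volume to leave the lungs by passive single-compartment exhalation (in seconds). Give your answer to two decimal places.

R = (PIP − Pplat)/V̇ = (33.9 − 14.7) / 0.8333 = 19.2/0.8333 = 23.041 cmH2O·s/L.
C = Vt/(Pplat − PEEP) = 495.0 / (14.7 − 6) = 495.0/8.7 = 56.897 mL/cmH2O.
τ = R × C = 23.041 × 0.0569 L/cmH2O = 1.311 s.
t = −τ·ln(1 − 0.99) = −1.311·ln(0.01) = 6.037 s.

6.04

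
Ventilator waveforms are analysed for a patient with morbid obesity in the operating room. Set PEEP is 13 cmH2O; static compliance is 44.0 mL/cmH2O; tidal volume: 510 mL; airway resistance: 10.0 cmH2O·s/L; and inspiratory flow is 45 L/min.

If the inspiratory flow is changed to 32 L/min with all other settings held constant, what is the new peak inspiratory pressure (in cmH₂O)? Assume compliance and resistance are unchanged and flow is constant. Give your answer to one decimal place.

Flow: 45 L/min ÷ 60 = 0.75 L/s.
New flow: 32 L/min ÷ 60 = 0.5333 L/s.
PIP = Vt/C + R·V̇ + PEEP (constant-flow equation of motion).
Only the resistive term changes: ΔPIP = R × ΔV̇ = 10.0 × (0.5333 − 0.75) = 10.0 × -0.2167 = -2.167 cmH2O.
Original PIP = 510/44.0 + 10.0×0.75 + 13 = 32.091 cmH2O; new PIP = 32.091 + (-2.167) = 29.924 cmH2O.

29.9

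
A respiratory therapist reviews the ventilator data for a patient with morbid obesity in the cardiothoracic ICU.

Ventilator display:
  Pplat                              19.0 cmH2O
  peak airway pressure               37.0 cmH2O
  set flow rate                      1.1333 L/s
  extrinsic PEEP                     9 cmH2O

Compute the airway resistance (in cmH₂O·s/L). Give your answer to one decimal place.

15.9

Raw = (PIP − Pplat) / flow = (37.0 − 19.0) / 1.1333 = 18.0 / 1.1333 = 15.883 cmH2O·s/L.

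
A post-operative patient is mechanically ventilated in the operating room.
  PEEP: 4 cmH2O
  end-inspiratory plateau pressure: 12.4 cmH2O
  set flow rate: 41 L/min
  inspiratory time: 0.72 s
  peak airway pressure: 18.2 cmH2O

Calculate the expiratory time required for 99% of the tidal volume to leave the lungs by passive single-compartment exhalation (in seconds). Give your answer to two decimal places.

Flow: 41 L/min ÷ 60 = 0.6833 L/s.
Vt = flow × Ti = 0.6833 L/s × 0.72 s × 1000 mL/L = 491.98 mL.
R = (PIP − Pplat)/V̇ = (18.2 − 12.4) / 0.6833 = 5.8/0.6833 = 8.488 cmH2O·s/L.
C = Vt/(Pplat − PEEP) = 491.98 / (12.4 − 4) = 491.98/8.4 = 58.569 mL/cmH2O.
τ = R × C = 8.488 × 0.05857 L/cmH2O = 0.4971 s.
t = −τ·ln(1 − 0.99) = −0.4971·ln(0.01) = 2.289 s.

2.29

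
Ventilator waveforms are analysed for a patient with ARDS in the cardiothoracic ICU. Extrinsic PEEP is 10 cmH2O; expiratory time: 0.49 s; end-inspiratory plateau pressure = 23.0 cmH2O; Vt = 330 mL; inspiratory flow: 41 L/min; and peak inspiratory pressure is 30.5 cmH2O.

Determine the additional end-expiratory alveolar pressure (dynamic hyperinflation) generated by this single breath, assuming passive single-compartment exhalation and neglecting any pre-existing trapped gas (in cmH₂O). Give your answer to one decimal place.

Flow: 41 L/min ÷ 60 = 0.6833 L/s.
R = (PIP − Pplat)/V̇ = (30.5 − 23.0) / 0.6833 = 7.5/0.6833 = 10.976 cmH2O·s/L.
C = Vt/(Pplat − PEEP) = 330.0 / (23.0 − 10) = 330.0/13.0 = 25.385 mL/cmH2O.
τ = R × C = 10.976 × 0.02539 L/cmH2O = 0.2787 s.
Fraction remaining = e^(−Te/τ) = e^(−0.49/0.2787) = 0.1724; trapped volume = 330.0 × 0.1724 = 56.892 mL.
Additional alveolar pressure from trapping ≈ V_trapped / C = 56.892 / 25.385 = 2.241 cmH2O.

2.2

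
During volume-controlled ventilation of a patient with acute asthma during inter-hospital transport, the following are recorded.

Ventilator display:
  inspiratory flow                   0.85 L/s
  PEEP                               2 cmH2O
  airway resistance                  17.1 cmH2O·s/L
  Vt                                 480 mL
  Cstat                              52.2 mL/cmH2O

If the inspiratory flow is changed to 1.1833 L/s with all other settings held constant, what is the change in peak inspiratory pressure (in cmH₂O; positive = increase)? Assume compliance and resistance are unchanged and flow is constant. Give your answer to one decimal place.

5.7

PIP = Vt/C + R·V̇ + PEEP (constant-flow equation of motion).
Only the resistive term changes: ΔPIP = R × ΔV̇ = 17.1 × (1.1833 − 0.85) = 17.1 × 0.3333 = 5.699 cmH2O.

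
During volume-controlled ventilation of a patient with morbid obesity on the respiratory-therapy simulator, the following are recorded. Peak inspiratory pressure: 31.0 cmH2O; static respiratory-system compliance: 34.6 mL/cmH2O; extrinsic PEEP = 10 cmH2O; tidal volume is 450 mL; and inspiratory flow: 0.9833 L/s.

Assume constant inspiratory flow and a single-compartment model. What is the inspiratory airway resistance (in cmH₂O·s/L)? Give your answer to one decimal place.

8.1

Equation of motion (constant flow): PIP = Vt/C + R·V̇ + PEEP.
R·V̇ = PIP − Vt/C − PEEP = 31.0 − 450/34.6 − 10 = 31.0 − 13.006 − 10 = 7.994 cmH2O.
R = 7.994 / 0.9833 = 8.13 cmH2O·s/L.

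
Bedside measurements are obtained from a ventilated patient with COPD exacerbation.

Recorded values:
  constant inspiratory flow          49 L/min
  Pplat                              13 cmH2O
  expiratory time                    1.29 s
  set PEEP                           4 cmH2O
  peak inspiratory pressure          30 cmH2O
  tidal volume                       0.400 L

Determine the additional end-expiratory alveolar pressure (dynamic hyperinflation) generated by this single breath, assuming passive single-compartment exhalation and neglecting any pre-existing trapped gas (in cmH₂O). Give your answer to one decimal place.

Flow: 49 L/min ÷ 60 = 0.8167 L/s.
R = (PIP − Pplat)/V̇ = (30 − 13) / 0.8167 = 17.0/0.8167 = 20.815 cmH2O·s/L.
C = Vt/(Pplat − PEEP) = 400.0 / (13 − 4) = 400.0/9.0 = 44.444 mL/cmH2O.
τ = R × C = 20.815 × 0.04444 L/cmH2O = 0.925 s.
Fraction remaining = e^(−Te/τ) = e^(−1.29/0.925) = 0.2479; trapped volume = 400.0 × 0.2479 = 99.16 mL.
Additional alveolar pressure from trapping ≈ V_trapped / C = 99.16 / 44.444 = 2.231 cmH2O.

2.2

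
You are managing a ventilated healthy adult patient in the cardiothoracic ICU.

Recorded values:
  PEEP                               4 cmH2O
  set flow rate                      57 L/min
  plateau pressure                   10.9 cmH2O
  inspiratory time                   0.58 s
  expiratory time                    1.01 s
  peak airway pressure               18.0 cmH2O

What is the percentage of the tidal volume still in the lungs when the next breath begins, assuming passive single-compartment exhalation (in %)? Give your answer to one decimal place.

18.4

Flow: 57 L/min ÷ 60 = 0.95 L/s.
Vt = flow × Ti = 0.95 L/s × 0.58 s × 1000 mL/L = 551.0 mL.
R = (PIP − Pplat)/V̇ = (18.0 − 10.9) / 0.95 = 7.1/0.95 = 7.474 cmH2O·s/L.
C = Vt/(Pplat − PEEP) = 551.0 / (10.9 − 4) = 551.0/6.9 = 79.855 mL/cmH2O.
τ = R × C = 7.474 × 0.07986 L/cmH2O = 0.5969 s.
Fraction remaining at end-expiration = e^(−Te/τ) = e^(−1.01/0.5969) = 0.1841 → 18.41%.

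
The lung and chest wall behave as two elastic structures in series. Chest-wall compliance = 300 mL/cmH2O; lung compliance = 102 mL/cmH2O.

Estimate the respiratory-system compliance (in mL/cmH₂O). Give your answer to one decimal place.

Lung and chest wall are elastances in series: 1/Crs = 1/CL + 1/Ccw.
1/Crs = 1/102 + 1/300 = 0.01314.
Crs = 76.104 mL/cmH2O.

76.1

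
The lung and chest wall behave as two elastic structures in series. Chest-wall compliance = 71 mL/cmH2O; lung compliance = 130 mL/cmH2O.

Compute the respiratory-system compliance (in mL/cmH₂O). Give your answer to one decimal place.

Lung and chest wall are elastances in series: 1/Crs = 1/CL + 1/Ccw.
1/Crs = 1/130 + 1/71 = 0.02178.
Crs = 45.914 mL/cmH2O.

45.9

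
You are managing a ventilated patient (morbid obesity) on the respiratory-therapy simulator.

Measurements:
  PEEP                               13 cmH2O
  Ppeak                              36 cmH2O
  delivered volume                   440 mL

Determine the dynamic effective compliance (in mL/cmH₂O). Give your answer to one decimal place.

19.1

Dynamic compliance = Vt / (PIP − PEEP) = 440 / (36 − 13) = 440 / 23.0 = 19.13 mL/cmH2O.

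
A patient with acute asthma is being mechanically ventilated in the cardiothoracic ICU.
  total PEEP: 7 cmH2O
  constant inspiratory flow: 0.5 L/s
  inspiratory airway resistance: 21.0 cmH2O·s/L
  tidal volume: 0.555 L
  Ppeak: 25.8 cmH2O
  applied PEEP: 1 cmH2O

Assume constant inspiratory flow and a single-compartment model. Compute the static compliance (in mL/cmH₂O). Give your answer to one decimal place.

Total PEEP = 7 cmH2O (set 1 + intrinsic 6); this is the baseline alveolar pressure.
Equation of motion (constant flow): PIP = Vt/C + R·V̇ + PEEP.
Vt/C = PIP − R·V̇ − PEEP = 25.8 − 21.0×0.5 − 7 = 25.8 − 10.5 − 7 = 8.3 cmH2O.
C = Vt / 8.3 = 555 / 8.3 = 66.867 mL/cmH2O.

66.9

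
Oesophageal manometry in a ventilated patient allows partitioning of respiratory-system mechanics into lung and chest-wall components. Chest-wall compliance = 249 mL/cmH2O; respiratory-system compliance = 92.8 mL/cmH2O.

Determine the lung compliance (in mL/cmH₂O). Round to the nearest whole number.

1/CL = 1/Crs − 1/Ccw.
1/CL = 1/92.8 − 1/249 = 0.00676.
CL = 147.93 mL/cmH2O.

148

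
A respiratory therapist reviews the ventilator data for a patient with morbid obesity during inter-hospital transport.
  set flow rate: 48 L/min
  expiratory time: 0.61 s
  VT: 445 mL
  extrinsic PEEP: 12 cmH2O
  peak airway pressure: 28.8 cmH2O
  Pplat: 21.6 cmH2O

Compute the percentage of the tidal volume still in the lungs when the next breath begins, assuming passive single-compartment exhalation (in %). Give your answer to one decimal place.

Flow: 48 L/min ÷ 60 = 0.8 L/s.
R = (PIP − Pplat)/V̇ = (28.8 − 21.6) / 0.8 = 7.2/0.8 = 9.0 cmH2O·s/L.
C = Vt/(Pplat − PEEP) = 445.0 / (21.6 − 12) = 445.0/9.6 = 46.354 mL/cmH2O.
τ = R × C = 9.0 × 0.04635 L/cmH2O = 0.4172 s.
Fraction remaining at end-expiration = e^(−Te/τ) = e^(−0.61/0.4172) = 0.2317 → 23.17%.

23.2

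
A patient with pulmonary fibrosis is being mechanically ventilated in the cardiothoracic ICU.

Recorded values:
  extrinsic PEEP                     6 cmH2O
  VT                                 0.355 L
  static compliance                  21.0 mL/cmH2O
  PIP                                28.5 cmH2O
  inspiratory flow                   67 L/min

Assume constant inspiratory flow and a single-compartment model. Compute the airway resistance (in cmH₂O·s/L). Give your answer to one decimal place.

5.0

Flow: 67 L/min ÷ 60 = 1.1167 L/s.
Equation of motion (constant flow): PIP = Vt/C + R·V̇ + PEEP.
R·V̇ = PIP − Vt/C − PEEP = 28.5 − 355/21.0 − 6 = 28.5 − 16.905 − 6 = 5.595 cmH2O.
R = 5.595 / 1.1167 = 5.01 cmH2O·s/L.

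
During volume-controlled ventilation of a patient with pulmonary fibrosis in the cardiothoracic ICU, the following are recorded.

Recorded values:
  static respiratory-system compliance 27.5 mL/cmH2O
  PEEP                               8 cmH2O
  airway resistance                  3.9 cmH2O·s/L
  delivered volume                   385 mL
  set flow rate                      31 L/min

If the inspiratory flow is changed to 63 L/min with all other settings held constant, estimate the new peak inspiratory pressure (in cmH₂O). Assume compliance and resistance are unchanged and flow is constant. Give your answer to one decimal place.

Flow: 31 L/min ÷ 60 = 0.5167 L/s.
New flow: 63 L/min ÷ 60 = 1.05 L/s.
PIP = Vt/C + R·V̇ + PEEP (constant-flow equation of motion).
Only the resistive term changes: ΔPIP = R × ΔV̇ = 3.9 × (1.05 − 0.5167) = 3.9 × 0.5333 = 2.08 cmH2O.
Original PIP = 385/27.5 + 3.9×0.5167 + 8 = 24.015 cmH2O; new PIP = 24.015 + (2.08) = 26.095 cmH2O.

26.1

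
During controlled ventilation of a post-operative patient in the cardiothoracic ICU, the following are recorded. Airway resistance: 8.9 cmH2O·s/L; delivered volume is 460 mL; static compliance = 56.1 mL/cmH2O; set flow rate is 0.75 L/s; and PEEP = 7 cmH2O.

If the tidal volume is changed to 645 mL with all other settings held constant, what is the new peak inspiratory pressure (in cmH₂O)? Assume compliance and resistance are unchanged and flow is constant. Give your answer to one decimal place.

25.2

PIP = Vt/C + R·V̇ + PEEP (constant-flow equation of motion).
Only the elastic term changes: ΔPIP = ΔVt / C = (645 − 460) / 56.1 = 3.298 cmH2O.
Original PIP = 460/56.1 + 8.9×0.75 + 7 = 21.875 cmH2O; new PIP = 21.875 + (3.298) = 25.173 cmH2O.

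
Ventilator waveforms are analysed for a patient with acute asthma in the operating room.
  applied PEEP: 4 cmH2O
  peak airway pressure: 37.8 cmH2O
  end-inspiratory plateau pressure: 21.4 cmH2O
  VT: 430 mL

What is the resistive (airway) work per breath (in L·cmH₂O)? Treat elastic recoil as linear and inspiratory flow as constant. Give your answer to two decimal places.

With constant inspiratory flow the resistive pressure is constant at PIP − Pplat = 37.8 − 21.4 = 16.4 cmH2O, so resistive work = 16.4 × 0.430 = 7.052 L·cmH2O.

7.05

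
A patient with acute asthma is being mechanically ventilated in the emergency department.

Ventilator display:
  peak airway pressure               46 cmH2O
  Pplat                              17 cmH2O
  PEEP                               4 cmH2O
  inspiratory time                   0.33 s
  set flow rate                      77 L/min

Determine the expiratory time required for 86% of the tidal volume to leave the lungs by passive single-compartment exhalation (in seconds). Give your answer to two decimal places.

Flow: 77 L/min ÷ 60 = 1.2833 L/s.
Vt = flow × Ti = 1.2833 L/s × 0.33 s × 1000 mL/L = 423.49 mL.
R = (PIP − Pplat)/V̇ = (46 − 17) / 1.2833 = 29.0/1.2833 = 22.598 cmH2O·s/L.
C = Vt/(Pplat − PEEP) = 423.49 / (17 − 4) = 423.49/13.0 = 32.576 mL/cmH2O.
τ = R × C = 22.598 × 0.03258 L/cmH2O = 0.7362 s.
t = −τ·ln(1 − 0.86) = −0.7362·ln(0.14) = 1.447 s.

1.45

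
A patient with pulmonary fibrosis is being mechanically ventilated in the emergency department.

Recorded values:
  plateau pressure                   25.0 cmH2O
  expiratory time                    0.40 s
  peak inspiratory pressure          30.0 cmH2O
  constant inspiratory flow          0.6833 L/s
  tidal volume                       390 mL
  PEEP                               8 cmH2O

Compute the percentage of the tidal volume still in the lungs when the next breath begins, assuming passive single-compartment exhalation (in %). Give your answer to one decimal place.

R = (PIP − Pplat)/V̇ = (30.0 − 25.0) / 0.6833 = 5.0/0.6833 = 7.317 cmH2O·s/L.
C = Vt/(Pplat − PEEP) = 390.0 / (25.0 − 8) = 390.0/17.0 = 22.941 mL/cmH2O.
τ = R × C = 7.317 × 0.02294 L/cmH2O = 0.1679 s.
Fraction remaining at end-expiration = e^(−Te/τ) = e^(−0.40/0.1679) = 0.09233 → 9.233%.

9.2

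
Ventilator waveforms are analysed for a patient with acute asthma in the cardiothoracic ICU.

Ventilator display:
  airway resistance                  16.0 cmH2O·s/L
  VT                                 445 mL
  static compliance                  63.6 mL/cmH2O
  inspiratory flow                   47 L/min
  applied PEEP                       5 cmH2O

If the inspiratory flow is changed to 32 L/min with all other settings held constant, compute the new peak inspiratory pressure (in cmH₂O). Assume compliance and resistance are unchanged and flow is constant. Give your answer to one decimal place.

20.5

Flow: 47 L/min ÷ 60 = 0.7833 L/s.
New flow: 32 L/min ÷ 60 = 0.5333 L/s.
PIP = Vt/C + R·V̇ + PEEP (constant-flow equation of motion).
Only the resistive term changes: ΔPIP = R × ΔV̇ = 16.0 × (0.5333 − 0.7833) = 16.0 × -0.25 = -4.0 cmH2O.
Original PIP = 445/63.6 + 16.0×0.7833 + 5 = 24.53 cmH2O; new PIP = 24.53 + (-4.0) = 20.53 cmH2O.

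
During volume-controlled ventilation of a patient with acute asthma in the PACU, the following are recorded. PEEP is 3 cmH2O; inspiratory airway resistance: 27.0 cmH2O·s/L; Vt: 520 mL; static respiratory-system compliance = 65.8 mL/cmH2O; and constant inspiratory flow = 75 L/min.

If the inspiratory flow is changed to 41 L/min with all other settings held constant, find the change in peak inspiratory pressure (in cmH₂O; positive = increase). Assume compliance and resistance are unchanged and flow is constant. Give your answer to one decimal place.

Flow: 75 L/min ÷ 60 = 1.25 L/s.
New flow: 41 L/min ÷ 60 = 0.6833 L/s.
PIP = Vt/C + R·V̇ + PEEP (constant-flow equation of motion).
Only the resistive term changes: ΔPIP = R × ΔV̇ = 27.0 × (0.6833 − 1.25) = 27.0 × -0.5667 = -15.301 cmH2O.

-15.3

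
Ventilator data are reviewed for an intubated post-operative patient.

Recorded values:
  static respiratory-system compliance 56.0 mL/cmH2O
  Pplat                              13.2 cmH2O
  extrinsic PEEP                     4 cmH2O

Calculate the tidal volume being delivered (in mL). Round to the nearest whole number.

515

Vt = Cstat × (Pplat − PEEP) = 56.0 × (13.2 − 4) = 56.0 × 9.2 = 515.2 mL.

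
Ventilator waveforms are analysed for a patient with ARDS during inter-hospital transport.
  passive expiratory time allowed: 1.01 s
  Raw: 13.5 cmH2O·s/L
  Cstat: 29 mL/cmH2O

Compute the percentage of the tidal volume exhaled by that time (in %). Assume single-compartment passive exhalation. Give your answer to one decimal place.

τ = R × C = 13.5 × 29 mL/cmH2O = 13.5 × 0.029 L/cmH2O = 0.3915 s.
Passive exhalation: V(t)/V₀ = e^(−t/τ) = e^(−1.01/0.3915) = 0.07579.
Fraction exhaled = 1 − 0.07579 = 0.9242 → 92.42%.

92.4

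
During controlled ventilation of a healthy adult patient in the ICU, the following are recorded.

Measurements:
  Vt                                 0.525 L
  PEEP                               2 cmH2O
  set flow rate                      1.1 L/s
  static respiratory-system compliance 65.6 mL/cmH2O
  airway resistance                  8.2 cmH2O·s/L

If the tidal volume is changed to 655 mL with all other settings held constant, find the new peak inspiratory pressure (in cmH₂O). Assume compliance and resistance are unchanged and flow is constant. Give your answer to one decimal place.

21.0

PIP = Vt/C + R·V̇ + PEEP (constant-flow equation of motion).
Only the elastic term changes: ΔPIP = ΔVt / C = (655 − 525) / 65.6 = 1.982 cmH2O.
Original PIP = 525/65.6 + 8.2×1.1 + 2 = 19.023 cmH2O; new PIP = 19.023 + (1.982) = 21.005 cmH2O.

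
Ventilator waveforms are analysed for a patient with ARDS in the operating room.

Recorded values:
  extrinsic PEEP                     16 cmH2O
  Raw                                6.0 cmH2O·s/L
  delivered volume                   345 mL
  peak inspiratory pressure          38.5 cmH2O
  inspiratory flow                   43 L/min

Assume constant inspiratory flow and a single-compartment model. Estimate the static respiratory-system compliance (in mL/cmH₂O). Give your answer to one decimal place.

Flow: 43 L/min ÷ 60 = 0.7167 L/s.
Equation of motion (constant flow): PIP = Vt/C + R·V̇ + PEEP.
Vt/C = PIP − R·V̇ − PEEP = 38.5 − 6.0×0.7167 − 16 = 38.5 − 4.3 − 16 = 18.2 cmH2O.
C = Vt / 18.2 = 345 / 18.2 = 18.956 mL/cmH2O.

19.0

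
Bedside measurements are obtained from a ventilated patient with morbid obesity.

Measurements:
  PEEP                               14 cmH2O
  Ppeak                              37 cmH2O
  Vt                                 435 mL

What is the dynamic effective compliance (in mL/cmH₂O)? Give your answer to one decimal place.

Dynamic compliance = Vt / (PIP − PEEP) = 435 / (37 − 14) = 435 / 23.0 = 18.913 mL/cmH2O.

18.9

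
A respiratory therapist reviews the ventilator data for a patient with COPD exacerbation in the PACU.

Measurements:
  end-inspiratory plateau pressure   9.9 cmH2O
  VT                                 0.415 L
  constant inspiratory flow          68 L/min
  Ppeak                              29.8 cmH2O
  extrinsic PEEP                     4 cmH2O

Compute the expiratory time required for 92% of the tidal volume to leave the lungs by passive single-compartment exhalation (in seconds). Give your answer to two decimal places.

Flow: 68 L/min ÷ 60 = 1.1333 L/s.
R = (PIP − Pplat)/V̇ = (29.8 − 9.9) / 1.1333 = 19.9/1.1333 = 17.559 cmH2O·s/L.
C = Vt/(Pplat − PEEP) = 415.0 / (9.9 − 4) = 415.0/5.9 = 70.339 mL/cmH2O.
τ = R × C = 17.559 × 0.07034 L/cmH2O = 1.235 s.
t = −τ·ln(1 − 0.92) = −1.235·ln(0.08) = 3.119 s.

3.12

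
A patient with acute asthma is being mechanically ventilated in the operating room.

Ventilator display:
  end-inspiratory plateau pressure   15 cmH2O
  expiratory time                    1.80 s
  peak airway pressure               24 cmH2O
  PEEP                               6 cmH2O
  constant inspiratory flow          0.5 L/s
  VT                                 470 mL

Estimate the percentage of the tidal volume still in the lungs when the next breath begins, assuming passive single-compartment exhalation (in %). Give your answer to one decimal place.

R = (PIP − Pplat)/V̇ = (24 − 15) / 0.5 = 9.0/0.5 = 18.0 cmH2O·s/L.
C = Vt/(Pplat − PEEP) = 470.0 / (15 − 6) = 470.0/9.0 = 52.222 mL/cmH2O.
τ = R × C = 18.0 × 0.05222 L/cmH2O = 0.94 s.
Fraction remaining at end-expiration = e^(−Te/τ) = e^(−1.80/0.94) = 0.1474 → 14.74%.

14.7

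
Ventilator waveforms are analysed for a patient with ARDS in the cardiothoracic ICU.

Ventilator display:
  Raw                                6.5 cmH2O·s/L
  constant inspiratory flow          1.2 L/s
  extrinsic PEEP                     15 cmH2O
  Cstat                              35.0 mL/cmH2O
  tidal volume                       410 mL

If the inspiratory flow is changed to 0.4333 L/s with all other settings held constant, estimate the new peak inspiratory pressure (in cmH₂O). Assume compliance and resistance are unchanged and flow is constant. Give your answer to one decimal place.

29.5

PIP = Vt/C + R·V̇ + PEEP (constant-flow equation of motion).
Only the resistive term changes: ΔPIP = R × ΔV̇ = 6.5 × (0.4333 − 1.2) = 6.5 × -0.7667 = -4.984 cmH2O.
Original PIP = 410/35.0 + 6.5×1.2 + 15 = 34.514 cmH2O; new PIP = 34.514 + (-4.984) = 29.53 cmH2O.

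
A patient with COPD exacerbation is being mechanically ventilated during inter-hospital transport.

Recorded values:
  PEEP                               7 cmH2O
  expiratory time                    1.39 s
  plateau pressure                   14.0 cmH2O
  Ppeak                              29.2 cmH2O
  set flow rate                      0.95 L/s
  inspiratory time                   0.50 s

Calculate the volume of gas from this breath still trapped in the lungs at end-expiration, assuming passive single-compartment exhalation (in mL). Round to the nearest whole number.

132

Vt = flow × Ti = 0.95 L/s × 0.50 s × 1000 mL/L = 475.0 mL.
R = (PIP − Pplat)/V̇ = (29.2 − 14.0) / 0.95 = 15.2/0.95 = 16.0 cmH2O·s/L.
C = Vt/(Pplat − PEEP) = 475.0 / (14.0 − 7) = 475.0/7.0 = 67.857 mL/cmH2O.
τ = R × C = 16.0 × 0.06786 L/cmH2O = 1.086 s.
Fraction remaining = e^(−Te/τ) = e^(−1.39/1.086) = 0.2781.
Trapped volume = 475.0 × 0.2781 = 132.1 mL.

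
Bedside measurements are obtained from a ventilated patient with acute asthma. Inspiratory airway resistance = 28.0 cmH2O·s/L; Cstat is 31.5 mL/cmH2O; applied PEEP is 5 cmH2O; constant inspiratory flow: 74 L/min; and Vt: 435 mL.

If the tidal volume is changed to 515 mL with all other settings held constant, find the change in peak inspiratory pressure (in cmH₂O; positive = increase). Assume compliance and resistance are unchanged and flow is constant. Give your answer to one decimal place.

PIP = Vt/C + R·V̇ + PEEP (constant-flow equation of motion).
Only the elastic term changes: ΔPIP = ΔVt / C = (515 − 435) / 31.5 = 2.54 cmH2O.

2.5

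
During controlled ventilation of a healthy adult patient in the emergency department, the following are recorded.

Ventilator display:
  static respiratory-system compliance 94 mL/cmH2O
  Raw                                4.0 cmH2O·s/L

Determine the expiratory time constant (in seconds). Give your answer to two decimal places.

0.38

τ = R × C = 4.0 × 94 mL/cmH2O = 4.0 × 0.094 L/cmH2O = 0.376 s.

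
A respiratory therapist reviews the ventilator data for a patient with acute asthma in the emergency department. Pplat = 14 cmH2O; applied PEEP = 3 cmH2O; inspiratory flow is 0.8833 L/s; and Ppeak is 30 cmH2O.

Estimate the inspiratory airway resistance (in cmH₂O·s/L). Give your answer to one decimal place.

Raw = (PIP − Pplat) / flow = (30 − 14) / 0.8833 = 16.0 / 0.8833 = 18.114 cmH2O·s/L.

18.1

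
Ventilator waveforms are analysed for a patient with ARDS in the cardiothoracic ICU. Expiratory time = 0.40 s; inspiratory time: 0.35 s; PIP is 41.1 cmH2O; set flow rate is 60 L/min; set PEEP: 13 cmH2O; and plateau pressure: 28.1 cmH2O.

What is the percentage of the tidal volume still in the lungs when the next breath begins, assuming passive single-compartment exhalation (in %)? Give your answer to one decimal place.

26.5

Flow: 60 L/min ÷ 60 = 1 L/s.
Vt = flow × Ti = 1 L/s × 0.35 s × 1000 mL/L = 350.0 mL.
R = (PIP − Pplat)/V̇ = (41.1 − 28.1) / 1 = 13.0/1 = 13.0 cmH2O·s/L.
C = Vt/(Pplat − PEEP) = 350.0 / (28.1 − 13) = 350.0/15.1 = 23.179 mL/cmH2O.
τ = R × C = 13.0 × 0.02318 L/cmH2O = 0.3013 s.
Fraction remaining at end-expiration = e^(−Te/τ) = e^(−0.40/0.3013) = 0.2651 → 26.51%.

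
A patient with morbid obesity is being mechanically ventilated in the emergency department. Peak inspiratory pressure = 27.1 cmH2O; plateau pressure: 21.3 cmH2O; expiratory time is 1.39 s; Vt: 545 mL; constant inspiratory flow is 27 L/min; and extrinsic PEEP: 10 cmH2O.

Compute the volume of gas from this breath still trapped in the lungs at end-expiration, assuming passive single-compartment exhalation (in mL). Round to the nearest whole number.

58

Flow: 27 L/min ÷ 60 = 0.45 L/s.
R = (PIP − Pplat)/V̇ = (27.1 − 21.3) / 0.45 = 5.8/0.45 = 12.889 cmH2O·s/L.
C = Vt/(Pplat − PEEP) = 545.0 / (21.3 − 10) = 545.0/11.3 = 48.23 mL/cmH2O.
τ = R × C = 12.889 × 0.04823 L/cmH2O = 0.6216 s.
Fraction remaining = e^(−Te/τ) = e^(−1.39/0.6216) = 0.1069.
Trapped volume = 545.0 × 0.1069 = 58.261 mL.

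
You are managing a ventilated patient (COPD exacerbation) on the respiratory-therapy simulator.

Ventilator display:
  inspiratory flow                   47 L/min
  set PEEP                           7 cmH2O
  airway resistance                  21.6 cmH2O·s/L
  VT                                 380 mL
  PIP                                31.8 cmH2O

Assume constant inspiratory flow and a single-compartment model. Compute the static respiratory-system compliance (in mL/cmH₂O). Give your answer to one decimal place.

Flow: 47 L/min ÷ 60 = 0.7833 L/s.
Equation of motion (constant flow): PIP = Vt/C + R·V̇ + PEEP.
Vt/C = PIP − R·V̇ − PEEP = 31.8 − 21.6×0.7833 − 7 = 31.8 − 16.919 − 7 = 7.881 cmH2O.
C = Vt / 7.881 = 380 / 7.881 = 48.217 mL/cmH2O.

48.2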